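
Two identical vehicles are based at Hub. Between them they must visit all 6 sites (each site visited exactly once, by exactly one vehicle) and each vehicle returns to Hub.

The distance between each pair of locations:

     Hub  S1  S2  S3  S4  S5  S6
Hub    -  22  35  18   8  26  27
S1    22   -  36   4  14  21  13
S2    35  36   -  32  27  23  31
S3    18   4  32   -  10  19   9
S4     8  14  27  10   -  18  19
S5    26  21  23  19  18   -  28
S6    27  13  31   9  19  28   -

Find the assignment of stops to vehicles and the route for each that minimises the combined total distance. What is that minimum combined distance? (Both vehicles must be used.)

Check every non-empty split of the stops between the two vehicles; for each half take its own optimal tour:
  {S1} + {S2, S3, S4, S5, S6}: 44 + 107 = 151
  {S2} + {S1, S3, S4, S5, S6}: 70 + 87 = 157
  {S1, S2} + {S3, S4, S5, S6}: 93 + 81 = 174
  {S3} + {S1, S2, S4, S5, S6}: 36 + 115 = 151
  {S1, S3} + {S2, S4, S5, S6}: 44 + 107 = 151
  {S2, S3} + {S1, S4, S5, S6}: 85 + 87 = 172
  … (31 splits in total)
  {S4} + {S1, S2, S3, S5, S6}: 16 + 115 = 131  ← best
Best: vehicle 1 Hub → S4 → Hub = 16; vehicle 2 Hub → S1 → S3 → S6 → S2 → S5 → Hub = 115; combined 131.

131 — the smallest possible combined total.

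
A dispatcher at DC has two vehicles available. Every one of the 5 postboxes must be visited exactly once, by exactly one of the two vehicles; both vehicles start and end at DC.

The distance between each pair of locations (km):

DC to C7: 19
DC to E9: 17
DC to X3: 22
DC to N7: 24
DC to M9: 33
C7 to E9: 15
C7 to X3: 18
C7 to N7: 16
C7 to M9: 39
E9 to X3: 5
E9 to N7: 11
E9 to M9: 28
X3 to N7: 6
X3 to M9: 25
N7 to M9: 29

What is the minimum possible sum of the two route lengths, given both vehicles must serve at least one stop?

Try each way of splitting the stops between the two vehicles (each non-empty) and, for each split, find the best tour for each vehicle:
  {C7} + {E9, X3, N7, M9}: 38 + 90 = 128
  {E9} + {C7, X3, N7, M9}: 34 + 99 = 133
  {C7, E9} + {X3, N7, M9}: 51 + 88 = 139
  {X3} + {C7, E9, N7, M9}: 44 + 107 = 151
  {C7, X3} + {E9, N7, M9}: 59 + 90 = 149
  {E9, X3} + {C7, N7, M9}: 44 + 97 = 141
  … (15 splits in total)
Best: vehicle 1 DC → C7 → DC = 38; vehicle 2 DC → E9 → X3 → N7 → M9 → DC = 90; combined 128.

Minimum combined distance: 128 km.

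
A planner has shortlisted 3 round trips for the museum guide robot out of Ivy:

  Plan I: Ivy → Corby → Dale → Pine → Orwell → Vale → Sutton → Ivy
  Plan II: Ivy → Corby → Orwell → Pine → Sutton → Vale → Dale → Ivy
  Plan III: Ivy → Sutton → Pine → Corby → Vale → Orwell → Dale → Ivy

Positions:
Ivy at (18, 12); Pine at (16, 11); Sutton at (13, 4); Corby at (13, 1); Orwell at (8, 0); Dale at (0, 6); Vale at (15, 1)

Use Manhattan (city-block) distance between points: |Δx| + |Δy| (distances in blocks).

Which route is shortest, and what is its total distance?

Shortest is Plan III, total 84 blocks.

Plan I: 16 + 18 + 21 + 19 + 8 + 5 + 13 = 100
Plan II: 16 + 6 + 19 + 10 + 5 + 20 + 24 = 100
Plan III: 13 + 10 + 13 + 2 + 8 + 14 + 24 = 84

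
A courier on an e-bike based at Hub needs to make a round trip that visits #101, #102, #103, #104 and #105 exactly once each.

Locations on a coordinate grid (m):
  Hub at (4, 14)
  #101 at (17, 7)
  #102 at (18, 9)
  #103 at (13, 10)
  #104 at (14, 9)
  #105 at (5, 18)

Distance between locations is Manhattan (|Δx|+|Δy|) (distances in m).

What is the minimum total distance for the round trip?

Shortest round trip = 50 m.

With 5 stops there are 5!/2 = 60 distinct round trips (a route and its reverse cost the same).
Hub→#101→#102→#103→#104→#105→Hub: 20+3+6+2+18+5 = 54
Hub→#101→#102→#103→#105→#104→Hub: 20+3+6+16+18+15 = 78
Hub→#101→#102→#104→#103→#105→Hub: 20+3+4+2+16+5 = 50
Hub→#101→#102→#104→#105→#103→Hub: 20+3+4+18+16+13 = 74
Hub→#101→#102→#105→#103→#104→Hub: 20+3+22+16+2+15 = 78
Hub→#101→#102→#105→#104→#103→Hub: 20+3+22+18+2+13 = 78
Hub→#101→#103→#102→#104→#105→Hub: 20+7+6+4+18+5 = 60
Hub→#101→#103→#102→#105→#104→Hub: 20+7+6+22+18+15 = 88
Hub→#101→#103→#104→#102→#105→Hub: 20+7+2+4+22+5 = 60
Hub→#101→#103→#104→#105→#102→Hub: 20+7+2+18+22+19 = 88
Hub→#101→#103→#105→#102→#104→Hub: 20+7+16+22+4+15 = 84
Hub→#101→#103→#105→#104→#102→Hub: 20+7+16+18+4+19 = 84
Hub→#101→#104→#102→#103→#105→Hub: 20+5+4+6+16+5 = 56
Hub→#101→#104→#102→#105→#103→Hub: 20+5+4+22+16+13 = 80
… (46 more)
The minimum is 50.
One optimal route: Hub → #101 → #102 → #104 → #103 → #105 → Hub (or its reverse).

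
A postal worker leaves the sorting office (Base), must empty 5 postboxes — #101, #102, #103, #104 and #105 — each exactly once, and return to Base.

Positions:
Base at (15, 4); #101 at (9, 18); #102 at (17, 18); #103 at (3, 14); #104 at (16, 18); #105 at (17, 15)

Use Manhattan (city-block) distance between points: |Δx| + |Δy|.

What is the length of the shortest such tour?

With 5 stops there are 5!/2 = 60 distinct round trips (a route and its reverse cost the same).
Base-#101-#102-#103-#104-#105-Base: 20+8+18+17+4+13 = 80
Base-#101-#102-#103-#105-#104-Base: 20+8+18+15+4+15 = 80
Base-#101-#102-#104-#103-#105-Base: 20+8+1+17+15+13 = 74
Base-#101-#102-#104-#105-#103-Base: 20+8+1+4+15+22 = 70
Base-#101-#102-#105-#103-#104-Base: 20+8+3+15+17+15 = 78
Base-#101-#102-#105-#104-#103-Base: 20+8+3+4+17+22 = 74
Base-#101-#103-#102-#104-#105-Base: 20+10+18+1+4+13 = 66
Base-#101-#103-#102-#105-#104-Base: 20+10+18+3+4+15 = 70
Base-#101-#103-#104-#102-#105-Base: 20+10+17+1+3+13 = 64
Base-#101-#103-#104-#105-#102-Base: 20+10+17+4+3+16 = 70
Base-#101-#103-#105-#102-#104-Base: 20+10+15+3+1+15 = 64
Base-#101-#103-#105-#104-#102-Base: 20+10+15+4+1+16 = 66
Base-#101-#104-#102-#103-#105-Base: 20+7+1+18+15+13 = 74
Base-#101-#104-#102-#105-#103-Base: 20+7+1+3+15+22 = 68
… (46 more)
Base-#103-#101-#104-#102-#105-Base: 22+10+7+1+3+13 = 56  ← best
The minimum is 56.
One optimal route: Base → #103 → #101 → #104 → #102 → #105 → Base (or its reverse).

56 — the shortest possible round trip.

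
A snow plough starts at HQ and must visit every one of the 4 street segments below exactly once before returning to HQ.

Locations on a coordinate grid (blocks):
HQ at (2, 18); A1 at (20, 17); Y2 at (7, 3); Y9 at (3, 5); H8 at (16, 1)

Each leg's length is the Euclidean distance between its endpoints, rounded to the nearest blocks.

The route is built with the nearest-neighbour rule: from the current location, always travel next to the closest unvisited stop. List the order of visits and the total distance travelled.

Total distance 60 blocks via the nearest-neighbour route HQ → Y9 → Y2 → H8 → A1 → HQ.

From HQ: distances to unvisited — Y9=13, Y2=16, A1=18, H8=22. Nearest is Y9 (13).
From Y9: distances to unvisited — Y2=4, H8=14, A1=21. Nearest is Y2 (4).
From Y2: distances to unvisited — H8=9, A1=19. Nearest is H8 (9).
From H8: distances to unvisited — A1=16. Nearest is A1 (16).
Return A1→HQ: 18.
Total = 13 + 4 + 9 + 16 + 18 = 60.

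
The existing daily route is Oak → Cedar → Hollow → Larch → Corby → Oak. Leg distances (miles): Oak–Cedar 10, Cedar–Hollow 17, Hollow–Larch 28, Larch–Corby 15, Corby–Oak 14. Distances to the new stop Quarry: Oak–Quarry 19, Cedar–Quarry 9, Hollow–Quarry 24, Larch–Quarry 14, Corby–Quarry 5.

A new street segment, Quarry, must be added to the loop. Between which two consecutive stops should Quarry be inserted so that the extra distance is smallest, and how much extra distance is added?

Adding 4 miles by placing Quarry on the Larch–Corby leg.

Insertion cost between consecutive stops i–j is d(i,Quarry) + d(Quarry,j) − d(i,j):
  between Oak and Cedar: 19 + 9 − 10 = 18
  between Cedar and Hollow: 9 + 24 − 17 = 16
  between Hollow and Larch: 24 + 14 − 28 = 10
  between Larch and Corby: 14 + 5 − 15 = 4
  between Corby and Oak: 5 + 19 − 14 = 10
Cheapest insertion is between Larch and Corby, adding 4.
New total = 84 + 4 = 88.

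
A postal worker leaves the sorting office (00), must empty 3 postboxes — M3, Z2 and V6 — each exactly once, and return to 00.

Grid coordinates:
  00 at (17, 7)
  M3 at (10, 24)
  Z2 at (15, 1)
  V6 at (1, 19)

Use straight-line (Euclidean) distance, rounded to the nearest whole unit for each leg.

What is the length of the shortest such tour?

Shortest round trip = 57.

With 3 stops there are 3!/2 = 3 distinct round trips (a route and its reverse cost the same).
00 → M3 → Z2 → V6 → 00: 18+24+23+20 = 85
00 → M3 → V6 → Z2 → 00: 18+10+23+6 = 57
00 → Z2 → M3 → V6 → 00: 6+24+10+20 = 60
The minimum is 57.
One optimal route: 00 → M3 → V6 → Z2 → 00 (or its reverse).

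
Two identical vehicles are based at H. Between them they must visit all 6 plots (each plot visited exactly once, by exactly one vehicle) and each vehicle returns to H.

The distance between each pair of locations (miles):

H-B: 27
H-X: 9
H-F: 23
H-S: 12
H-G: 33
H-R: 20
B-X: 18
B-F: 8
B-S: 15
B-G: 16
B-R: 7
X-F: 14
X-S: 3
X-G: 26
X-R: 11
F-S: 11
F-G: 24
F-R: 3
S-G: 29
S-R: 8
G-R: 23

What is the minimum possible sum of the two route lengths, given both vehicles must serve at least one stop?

There are 2^5 − 1 = 31 ways to divide the 6 stops into two non-empty groups. For each, the best each vehicle can do is its own shortest tour through its group:
  {B} + {X, F, S, G, R}: 54 + 80 = 134
  {X} + {B, F, S, G, R}: 18 + 80 = 98
  {B, X} + {F, S, G, R}: 54 + 80 = 134
  {F} + {B, X, S, G, R}: 46 + 76 = 122
  {B, F} + {X, S, G, R}: 58 + 76 = 134
  {X, F} + {B, S, G, R}: 46 + 76 = 122
  … (31 splits in total)
Best: vehicle 1 H → X → H = 18; vehicle 2 H → S → R → F → B → G → H = 80; combined 98.

98 miles — the smallest possible combined total.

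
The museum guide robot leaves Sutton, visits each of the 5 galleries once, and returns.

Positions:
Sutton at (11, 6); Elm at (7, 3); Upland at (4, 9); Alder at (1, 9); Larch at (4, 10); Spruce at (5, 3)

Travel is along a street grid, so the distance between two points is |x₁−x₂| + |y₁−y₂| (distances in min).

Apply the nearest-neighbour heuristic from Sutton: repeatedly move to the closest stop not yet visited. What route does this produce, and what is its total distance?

Total distance 34 min via the nearest-neighbour route Sutton → Elm → Spruce → Upland → Larch → Alder → Sutton.

Sutton → [Elm:7 / Spruce:9 / Upland:10 / Larch:11 / Alder:13] → Elm (7)
Elm → [Spruce:2 / Upland:9 / Larch:10 / Alder:12] → Spruce (2)
Spruce → [Upland:7 / Larch:8 / Alder:10] → Upland (7)
Upland → [Larch:1 / Alder:3] → Larch (1)
Larch → [Alder:4] → Alder (4)
Return Alder→Sutton: 13.
Total = 7 + 2 + 7 + 1 + 4 + 13 = 34.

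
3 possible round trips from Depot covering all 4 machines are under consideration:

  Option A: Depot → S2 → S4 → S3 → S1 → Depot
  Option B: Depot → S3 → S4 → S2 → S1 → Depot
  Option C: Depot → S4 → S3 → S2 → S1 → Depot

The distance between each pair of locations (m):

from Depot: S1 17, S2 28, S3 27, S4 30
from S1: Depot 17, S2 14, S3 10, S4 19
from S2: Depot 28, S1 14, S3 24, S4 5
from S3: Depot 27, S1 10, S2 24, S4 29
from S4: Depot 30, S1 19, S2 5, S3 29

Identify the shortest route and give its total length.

Option A: 28 + 5 + 29 + 10 + 17 = 89
Option B: 27 + 29 + 5 + 14 + 17 = 92
Option C: 30 + 29 + 24 + 14 + 17 = 114

89 m — Option A is the shortest.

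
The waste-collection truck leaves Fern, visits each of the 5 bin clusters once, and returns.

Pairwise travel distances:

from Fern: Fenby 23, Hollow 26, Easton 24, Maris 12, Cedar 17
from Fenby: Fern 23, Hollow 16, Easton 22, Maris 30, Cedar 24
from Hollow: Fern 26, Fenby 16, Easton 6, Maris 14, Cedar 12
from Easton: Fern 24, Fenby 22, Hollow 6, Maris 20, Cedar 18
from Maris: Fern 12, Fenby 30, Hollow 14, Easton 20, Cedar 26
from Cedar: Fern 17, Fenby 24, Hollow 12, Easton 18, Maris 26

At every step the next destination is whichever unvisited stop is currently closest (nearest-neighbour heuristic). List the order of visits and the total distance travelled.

From Fern: distances to unvisited — Maris=12, Cedar=17, Fenby=23, Easton=24, Hollow=26. Nearest is Maris (12).
From Maris: distances to unvisited — Hollow=14, Easton=20, Cedar=26, Fenby=30. Nearest is Hollow (14).
From Hollow: distances to unvisited — Easton=6, Cedar=12, Fenby=16. Nearest is Easton (6).
From Easton: distances to unvisited — Cedar=18, Fenby=22. Nearest is Cedar (18).
From Cedar: distances to unvisited — Fenby=24. Nearest is Fenby (24).
Return Fenby→Fern: 23.
Total = 12 + 14 + 6 + 18 + 24 + 23 = 97.

97 along Fern → Maris → Hollow → Easton → Cedar → Fenby → Fern.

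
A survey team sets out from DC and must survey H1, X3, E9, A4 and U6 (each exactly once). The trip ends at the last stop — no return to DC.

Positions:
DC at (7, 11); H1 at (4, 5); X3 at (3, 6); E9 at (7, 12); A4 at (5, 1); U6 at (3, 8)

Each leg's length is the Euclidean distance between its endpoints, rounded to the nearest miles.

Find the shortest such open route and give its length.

Minimum one-way distance = 14 miles.

There are 5! = 120 possible orderings.
DC→H1→X3→E9→A4→U6: 7+1+7+11+7 = 33
DC→H1→X3→E9→U6→A4: 7+1+7+6+7 = 28
DC→H1→X3→A4→E9→U6: 7+1+5+11+6 = 30
DC→H1→X3→A4→U6→E9: 7+1+5+7+6 = 26
DC→H1→X3→U6→E9→A4: 7+1+2+6+11 = 27
DC→H1→X3→U6→A4→E9: 7+1+2+7+11 = 28
DC→H1→E9→X3→A4→U6: 7+8+7+5+7 = 34
DC→H1→E9→X3→U6→A4: 7+8+7+2+7 = 31
DC→H1→E9→A4→X3→U6: 7+8+11+5+2 = 33
DC→H1→E9→A4→U6→X3: 7+8+11+7+2 = 35
DC→H1→E9→U6→X3→A4: 7+8+6+2+5 = 28
DC→H1→E9→U6→A4→X3: 7+8+6+7+5 = 33
DC→H1→A4→X3→E9→U6: 7+4+5+7+6 = 29
DC→H1→A4→X3→U6→E9: 7+4+5+2+6 = 24
… (106 more)
DC→E9→U6→X3→H1→A4: 1+6+2+1+4 = 14  ← best
The minimum is 14.
One shortest path: DC → E9 → U6 → X3 → H1 → A4.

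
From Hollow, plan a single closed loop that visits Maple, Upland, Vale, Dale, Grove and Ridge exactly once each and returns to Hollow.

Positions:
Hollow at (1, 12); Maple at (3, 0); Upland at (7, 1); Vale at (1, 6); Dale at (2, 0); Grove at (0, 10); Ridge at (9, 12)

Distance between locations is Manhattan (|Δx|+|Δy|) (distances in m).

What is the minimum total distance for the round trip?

42 m — the shortest possible round trip.

With 6 stops there are 6!/2 = 360 distinct round trips (a route and its reverse cost the same).
Hollow-Maple-Upland-Vale-Dale-Grove-Ridge-Hollow: 14+5+11+7+12+11+8 = 68
Hollow-Maple-Upland-Vale-Dale-Ridge-Grove-Hollow: 14+5+11+7+19+11+3 = 70
Hollow-Maple-Upland-Vale-Grove-Dale-Ridge-Hollow: 14+5+11+5+12+19+8 = 74
Hollow-Maple-Upland-Vale-Grove-Ridge-Dale-Hollow: 14+5+11+5+11+19+13 = 78
Hollow-Maple-Upland-Vale-Ridge-Dale-Grove-Hollow: 14+5+11+14+19+12+3 = 78
Hollow-Maple-Upland-Vale-Ridge-Grove-Dale-Hollow: 14+5+11+14+11+12+13 = 80
Hollow-Maple-Upland-Dale-Vale-Grove-Ridge-Hollow: 14+5+6+7+5+11+8 = 56
Hollow-Maple-Upland-Dale-Vale-Ridge-Grove-Hollow: 14+5+6+7+14+11+3 = 60
… (352 more)
Hollow-Grove-Vale-Dale-Maple-Upland-Ridge-Hollow: 3+5+7+1+5+13+8 = 42  ← best
The minimum is 42.
One optimal route: Hollow → Grove → Vale → Dale → Maple → Upland → Ridge → Hollow (or its reverse).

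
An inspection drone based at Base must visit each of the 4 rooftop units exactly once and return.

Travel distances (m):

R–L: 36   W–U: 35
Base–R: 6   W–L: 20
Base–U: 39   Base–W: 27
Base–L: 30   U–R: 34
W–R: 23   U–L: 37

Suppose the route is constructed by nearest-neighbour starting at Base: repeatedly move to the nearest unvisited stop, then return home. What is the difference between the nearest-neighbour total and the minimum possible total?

Base: R=6, W=27, L=30, U=39 ⇒ R
R: W=23, U=34, L=36 ⇒ W
W: L=20, U=35 ⇒ L
L: U=37 ⇒ U
NN route Base → R → W → L → U → Base costs 125.
Optimal: Base → W → L → U → R → Base costs 124 (by enumerating all 12 distinct tours).
Excess = 125 − 124 = 1.

The nearest-neighbour route is 1 m longer than optimal.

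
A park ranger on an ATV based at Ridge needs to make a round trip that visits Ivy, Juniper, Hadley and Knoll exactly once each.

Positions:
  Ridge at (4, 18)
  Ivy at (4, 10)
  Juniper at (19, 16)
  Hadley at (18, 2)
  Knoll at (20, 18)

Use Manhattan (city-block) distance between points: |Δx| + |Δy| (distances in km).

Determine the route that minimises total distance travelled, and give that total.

Ridge→Ivy→Juniper→Hadley→Knoll→Ridge: 8+21+15+18+16 = 78
Ridge→Ivy→Juniper→Knoll→Hadley→Ridge: 8+21+3+18+30 = 80
Ridge→Ivy→Hadley→Juniper→Knoll→Ridge: 8+22+15+3+16 = 64
Ridge→Ivy→Hadley→Knoll→Juniper→Ridge: 8+22+18+3+17 = 68
Ridge→Ivy→Knoll→Juniper→Hadley→Ridge: 8+24+3+15+30 = 80
Ridge→Ivy→Knoll→Hadley→Juniper→Ridge: 8+24+18+15+17 = 82
Ridge→Juniper→Ivy→Hadley→Knoll→Ridge: 17+21+22+18+16 = 94
Ridge→Juniper→Ivy→Knoll→Hadley→Ridge: 17+21+24+18+30 = 110
Ridge→Juniper→Hadley→Ivy→Knoll→Ridge: 17+15+22+24+16 = 94
Ridge→Juniper→Knoll→Ivy→Hadley→Ridge: 17+3+24+22+30 = 96
Ridge→Hadley→Ivy→Juniper→Knoll→Ridge: 30+22+21+3+16 = 92
Ridge→Hadley→Juniper→Ivy→Knoll→Ridge: 30+15+21+24+16 = 106
The minimum is 64.
One optimal route: Ridge → Ivy → Hadley → Juniper → Knoll → Ridge (or its reverse).

Minimum total distance: 64 km.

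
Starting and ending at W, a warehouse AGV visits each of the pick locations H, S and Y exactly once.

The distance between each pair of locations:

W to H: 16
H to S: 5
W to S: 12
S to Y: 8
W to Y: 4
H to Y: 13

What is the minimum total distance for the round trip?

With 3 stops there are 3!/2 = 3 distinct round trips (a route and its reverse cost the same).
W→H→S→Y→W: 16+5+8+4 = 33
W→H→Y→S→W: 16+13+8+12 = 49
W→S→H→Y→W: 12+5+13+4 = 34
The minimum is 33.
One optimal route: W → H → S → Y → W (or its reverse).

Minimum total distance: 33.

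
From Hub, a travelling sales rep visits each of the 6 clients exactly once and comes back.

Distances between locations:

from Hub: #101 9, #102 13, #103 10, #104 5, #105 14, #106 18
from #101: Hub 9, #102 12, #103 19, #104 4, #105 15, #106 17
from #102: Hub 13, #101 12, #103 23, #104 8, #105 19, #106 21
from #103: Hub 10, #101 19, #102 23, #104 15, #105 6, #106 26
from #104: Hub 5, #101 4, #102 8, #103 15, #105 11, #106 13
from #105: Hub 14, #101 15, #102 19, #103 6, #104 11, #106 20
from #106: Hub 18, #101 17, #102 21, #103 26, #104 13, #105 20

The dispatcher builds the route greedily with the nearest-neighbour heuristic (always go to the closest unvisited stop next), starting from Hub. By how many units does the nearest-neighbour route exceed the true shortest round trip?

From Hub: #104=5, #101=9, #103=10, #102=13, #105=14, #106=18 → choose #104 (5).
From #104: #101=4, #102=8, #105=11, #106=13, #103=15 → choose #101 (4).
From #101: #102=12, #105=15, #106=17, #103=19 → choose #102 (12).
From #102: #105=19, #106=21, #103=23 → choose #105 (19).
From #105: #103=6, #106=20 → choose #103 (6).
From #103: #106=26 → choose #106 (26).
NN route Hub → #104 → #101 → #102 → #105 → #103 → #106 → Hub costs 90.
Optimal: Hub → #101 → #102 → #104 → #106 → #105 → #103 → Hub costs 78 (by enumerating all 360 distinct tours).
Excess = 90 − 78 = 12.

The nearest-neighbour route is 12 longer than optimal.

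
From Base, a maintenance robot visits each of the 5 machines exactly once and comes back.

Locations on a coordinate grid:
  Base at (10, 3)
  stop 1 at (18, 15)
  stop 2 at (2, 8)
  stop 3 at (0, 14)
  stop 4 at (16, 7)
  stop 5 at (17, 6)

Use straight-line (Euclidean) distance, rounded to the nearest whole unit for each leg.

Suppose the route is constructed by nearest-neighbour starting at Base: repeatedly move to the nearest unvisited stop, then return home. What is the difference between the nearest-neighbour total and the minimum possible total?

Excess over optimum: 5.

Base: stop 4=7, stop 5=8, stop 2=9, stop 1=14, stop 3=15 ⇒ stop 4
stop 4: stop 5=1, stop 1=8, stop 2=14, stop 3=17 ⇒ stop 5
stop 5: stop 1=9, stop 2=15, stop 3=19 ⇒ stop 1
stop 1: stop 2=17, stop 3=18 ⇒ stop 2
stop 2: stop 3=6 ⇒ stop 3
NN route Base → stop 4 → stop 5 → stop 1 → stop 2 → stop 3 → Base costs 55.
Optimal: Base → stop 2 → stop 3 → stop 1 → stop 4 → stop 5 → Base costs 50 (by enumerating all 60 distinct tours).
Excess = 55 − 50 = 5.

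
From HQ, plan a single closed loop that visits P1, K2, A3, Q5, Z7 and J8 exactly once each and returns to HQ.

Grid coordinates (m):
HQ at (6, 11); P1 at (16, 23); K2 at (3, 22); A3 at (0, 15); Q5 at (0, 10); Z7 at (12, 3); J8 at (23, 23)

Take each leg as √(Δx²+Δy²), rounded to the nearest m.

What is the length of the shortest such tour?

72 m — the shortest possible round trip.

With 6 stops there are 6!/2 = 360 distinct round trips (a route and its reverse cost the same).
HQ-P1-K2-A3-Q5-Z7-J8-HQ: 16+13+8+5+14+23+21 = 100
HQ-P1-K2-A3-Q5-J8-Z7-HQ: 16+13+8+5+26+23+10 = 101
HQ-P1-K2-A3-Z7-Q5-J8-HQ: 16+13+8+17+14+26+21 = 115
HQ-P1-K2-A3-Z7-J8-Q5-HQ: 16+13+8+17+23+26+6 = 109
HQ-P1-K2-A3-J8-Q5-Z7-HQ: 16+13+8+24+26+14+10 = 111
HQ-P1-K2-A3-J8-Z7-Q5-HQ: 16+13+8+24+23+14+6 = 104
HQ-P1-K2-Q5-A3-Z7-J8-HQ: 16+13+12+5+17+23+21 = 107
HQ-P1-K2-Q5-A3-J8-Z7-HQ: 16+13+12+5+24+23+10 = 103
… (352 more)
HQ-Q5-A3-K2-P1-J8-Z7-HQ: 6+5+8+13+7+23+10 = 72  ← best
The minimum is 72.
One optimal route: HQ → Q5 → A3 → K2 → P1 → J8 → Z7 → HQ (or its reverse).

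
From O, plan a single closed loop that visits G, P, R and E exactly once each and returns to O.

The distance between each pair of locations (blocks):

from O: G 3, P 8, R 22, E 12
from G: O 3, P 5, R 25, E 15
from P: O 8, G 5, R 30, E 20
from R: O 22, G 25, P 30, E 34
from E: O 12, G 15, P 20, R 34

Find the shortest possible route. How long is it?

With 4 stops there are 4!/2 = 12 distinct round trips (a route and its reverse cost the same).
O - G - P - R - E - O: 3+5+30+34+12 = 84
O - G - P - E - R - O: 3+5+20+34+22 = 84
O - G - R - P - E - O: 3+25+30+20+12 = 90
O - G - R - E - P - O: 3+25+34+20+8 = 90
O - G - E - P - R - O: 3+15+20+30+22 = 90
O - G - E - R - P - O: 3+15+34+30+8 = 90
O - P - G - R - E - O: 8+5+25+34+12 = 84
O - P - G - E - R - O: 8+5+15+34+22 = 84
O - P - R - G - E - O: 8+30+25+15+12 = 90
O - P - E - G - R - O: 8+20+15+25+22 = 90
O - R - G - P - E - O: 22+25+5+20+12 = 84
O - R - P - G - E - O: 22+30+5+15+12 = 84
The minimum is 84.
One optimal route: O → G → P → R → E → O (or its reverse).

84 blocks — the shortest possible round trip.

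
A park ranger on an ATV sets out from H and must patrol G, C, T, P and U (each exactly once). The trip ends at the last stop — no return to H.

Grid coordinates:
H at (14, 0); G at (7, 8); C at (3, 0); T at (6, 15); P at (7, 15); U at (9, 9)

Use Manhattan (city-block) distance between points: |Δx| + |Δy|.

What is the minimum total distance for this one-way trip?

Shortest open route: 35.

There are 5! = 120 possible orderings.
H → G → C → T → P → U: 15+12+18+1+8 = 54
H → G → C → T → U → P: 15+12+18+9+8 = 62
H → G → C → P → T → U: 15+12+19+1+9 = 56
H → G → C → P → U → T: 15+12+19+8+9 = 63
H → G → C → U → T → P: 15+12+15+9+1 = 52
H → G → C → U → P → T: 15+12+15+8+1 = 51
H → G → T → C → P → U: 15+8+18+19+8 = 68
H → G → T → C → U → P: 15+8+18+15+8 = 64
H → G → T → P → C → U: 15+8+1+19+15 = 58
H → G → T → P → U → C: 15+8+1+8+15 = 47
H → G → T → U → C → P: 15+8+9+15+19 = 66
H → G → T → U → P → C: 15+8+9+8+19 = 59
H → G → P → C → T → U: 15+7+19+18+9 = 68
H → G → P → C → U → T: 15+7+19+15+9 = 65
… (106 more)
H → C → G → U → P → T: 11+12+3+8+1 = 35  ← best
The minimum is 35.
One shortest path: H → C → G → U → P → T.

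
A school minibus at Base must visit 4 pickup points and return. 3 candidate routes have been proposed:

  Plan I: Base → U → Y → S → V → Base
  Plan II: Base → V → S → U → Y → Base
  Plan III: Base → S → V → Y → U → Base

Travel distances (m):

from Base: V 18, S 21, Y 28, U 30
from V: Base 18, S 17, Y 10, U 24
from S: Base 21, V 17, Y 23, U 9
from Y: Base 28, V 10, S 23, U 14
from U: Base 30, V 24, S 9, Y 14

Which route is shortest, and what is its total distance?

Shortest is Plan II, total 86 m.

Plan I: 30 + 14 + 23 + 17 + 18 = 102
Plan II: 18 + 17 + 9 + 14 + 28 = 86
Plan III: 21 + 17 + 10 + 14 + 30 = 92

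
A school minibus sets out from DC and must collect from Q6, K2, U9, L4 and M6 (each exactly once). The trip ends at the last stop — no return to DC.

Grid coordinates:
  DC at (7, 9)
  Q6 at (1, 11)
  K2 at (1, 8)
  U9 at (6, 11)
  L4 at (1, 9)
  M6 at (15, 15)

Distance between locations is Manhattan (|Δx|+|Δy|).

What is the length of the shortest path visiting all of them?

Minimum one-way distance = 28.

There are 5! = 120 possible orderings.
DC - Q6 - K2 - U9 - L4 - M6: 8+3+8+7+20 = 46
DC - Q6 - K2 - U9 - M6 - L4: 8+3+8+13+20 = 52
DC - Q6 - K2 - L4 - U9 - M6: 8+3+1+7+13 = 32
DC - Q6 - K2 - L4 - M6 - U9: 8+3+1+20+13 = 45
DC - Q6 - K2 - M6 - U9 - L4: 8+3+21+13+7 = 52
DC - Q6 - K2 - M6 - L4 - U9: 8+3+21+20+7 = 59
DC - Q6 - U9 - K2 - L4 - M6: 8+5+8+1+20 = 42
DC - Q6 - U9 - K2 - M6 - L4: 8+5+8+21+20 = 62
DC - Q6 - U9 - L4 - K2 - M6: 8+5+7+1+21 = 42
DC - Q6 - U9 - L4 - M6 - K2: 8+5+7+20+21 = 61
DC - Q6 - U9 - M6 - K2 - L4: 8+5+13+21+1 = 48
DC - Q6 - U9 - M6 - L4 - K2: 8+5+13+20+1 = 47
DC - Q6 - L4 - K2 - U9 - M6: 8+2+1+8+13 = 32
DC - Q6 - L4 - K2 - M6 - U9: 8+2+1+21+13 = 45
… (106 more)
DC - K2 - L4 - Q6 - U9 - M6: 7+1+2+5+13 = 28  ← best
The minimum is 28.
One shortest path: DC → K2 → L4 → Q6 → U9 → M6.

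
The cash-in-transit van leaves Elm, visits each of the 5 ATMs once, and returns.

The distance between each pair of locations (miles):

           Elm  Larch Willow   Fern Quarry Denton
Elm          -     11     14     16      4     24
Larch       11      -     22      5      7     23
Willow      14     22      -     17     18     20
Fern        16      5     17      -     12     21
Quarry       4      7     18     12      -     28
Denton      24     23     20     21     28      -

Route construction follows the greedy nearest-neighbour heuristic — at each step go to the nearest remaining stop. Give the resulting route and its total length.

At Elm the remaining stops are Quarry 4, Larch 11, Willow 14, Fern 16, Denton 24; go to Quarry.
At Quarry the remaining stops are Larch 7, Fern 12, Willow 18, Denton 28; go to Larch.
At Larch the remaining stops are Fern 5, Willow 22, Denton 23; go to Fern.
At Fern the remaining stops are Willow 17, Denton 21; go to Willow.
At Willow the remaining stops are Denton 20; go to Denton.
Return Denton→Elm: 24.
Total = 4 + 7 + 5 + 17 + 20 + 24 = 77.

Nearest-neighbour total = 77 miles; route Elm → Quarry → Larch → Fern → Willow → Denton → Elm.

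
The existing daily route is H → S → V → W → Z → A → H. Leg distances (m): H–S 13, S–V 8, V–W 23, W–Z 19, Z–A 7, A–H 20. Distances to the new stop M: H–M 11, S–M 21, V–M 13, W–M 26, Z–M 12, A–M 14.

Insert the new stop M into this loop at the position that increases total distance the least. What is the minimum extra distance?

+5 m — insert M between A and H.

Insertion cost between consecutive stops i–j is d(i,M) + d(M,j) − d(i,j):
  between H and S: 11 + 21 − 13 = 19
  between S and V: 21 + 13 − 8 = 26
  between V and W: 13 + 26 − 23 = 16
  between W and Z: 26 + 12 − 19 = 19
  between Z and A: 12 + 14 − 7 = 19
  between A and H: 14 + 11 − 20 = 5
Cheapest insertion is between A and H, adding 5.
New total = 90 + 5 = 95.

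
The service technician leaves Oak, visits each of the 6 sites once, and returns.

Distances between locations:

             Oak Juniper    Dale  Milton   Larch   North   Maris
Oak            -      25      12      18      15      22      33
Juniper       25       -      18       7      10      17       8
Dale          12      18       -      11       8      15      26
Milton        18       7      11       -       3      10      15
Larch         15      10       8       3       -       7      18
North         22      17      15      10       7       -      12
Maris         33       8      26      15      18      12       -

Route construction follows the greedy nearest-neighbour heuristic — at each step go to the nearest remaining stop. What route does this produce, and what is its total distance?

72 along Oak → Dale → Larch → Milton → Juniper → Maris → North → Oak.

Oak → [Dale:12 / Larch:15 / Milton:18 / North:22 / Juniper:25 / Maris:33] → Dale (12)
Dale → [Larch:8 / Milton:11 / North:15 / Juniper:18 / Maris:26] → Larch (8)
Larch → [Milton:3 / North:7 / Juniper:10 / Maris:18] → Milton (3)
Milton → [Juniper:7 / North:10 / Maris:15] → Juniper (7)
Juniper → [Maris:8 / North:17] → Maris (8)
Maris → [North:12] → North (12)
Return North→Oak: 22.
Total = 12 + 8 + 3 + 7 + 8 + 12 + 22 = 72.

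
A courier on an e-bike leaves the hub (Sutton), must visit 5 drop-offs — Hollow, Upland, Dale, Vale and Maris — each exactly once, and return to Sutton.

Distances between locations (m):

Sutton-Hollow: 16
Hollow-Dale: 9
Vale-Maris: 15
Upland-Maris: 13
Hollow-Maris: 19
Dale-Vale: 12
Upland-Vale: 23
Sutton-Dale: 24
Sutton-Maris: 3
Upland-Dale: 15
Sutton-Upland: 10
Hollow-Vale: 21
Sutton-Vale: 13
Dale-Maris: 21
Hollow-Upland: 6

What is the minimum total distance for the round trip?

55 m — the shortest possible round trip.

Sutton - Hollow - Upland - Dale - Vale - Maris - Sutton: 16+6+15+12+15+3 = 67
Sutton - Hollow - Upland - Dale - Maris - Vale - Sutton: 16+6+15+21+15+13 = 86
Sutton - Hollow - Upland - Vale - Dale - Maris - Sutton: 16+6+23+12+21+3 = 81
Sutton - Hollow - Upland - Vale - Maris - Dale - Sutton: 16+6+23+15+21+24 = 105
Sutton - Hollow - Upland - Maris - Dale - Vale - Sutton: 16+6+13+21+12+13 = 81
Sutton - Hollow - Upland - Maris - Vale - Dale - Sutton: 16+6+13+15+12+24 = 86
Sutton - Hollow - Dale - Upland - Vale - Maris - Sutton: 16+9+15+23+15+3 = 81
Sutton - Hollow - Dale - Upland - Maris - Vale - Sutton: 16+9+15+13+15+13 = 81
Sutton - Hollow - Dale - Vale - Upland - Maris - Sutton: 16+9+12+23+13+3 = 76
Sutton - Hollow - Dale - Vale - Maris - Upland - Sutton: 16+9+12+15+13+10 = 75
Sutton - Hollow - Dale - Maris - Upland - Vale - Sutton: 16+9+21+13+23+13 = 95
Sutton - Hollow - Dale - Maris - Vale - Upland - Sutton: 16+9+21+15+23+10 = 94
Sutton - Hollow - Vale - Upland - Dale - Maris - Sutton: 16+21+23+15+21+3 = 99
Sutton - Hollow - Vale - Upland - Maris - Dale - Sutton: 16+21+23+13+21+24 = 118
… (46 more)
Sutton - Upland - Hollow - Dale - Vale - Maris - Sutton: 10+6+9+12+15+3 = 55  ← best
The minimum is 55.
One optimal route: Sutton → Upland → Hollow → Dale → Vale → Maris → Sutton (or its reverse).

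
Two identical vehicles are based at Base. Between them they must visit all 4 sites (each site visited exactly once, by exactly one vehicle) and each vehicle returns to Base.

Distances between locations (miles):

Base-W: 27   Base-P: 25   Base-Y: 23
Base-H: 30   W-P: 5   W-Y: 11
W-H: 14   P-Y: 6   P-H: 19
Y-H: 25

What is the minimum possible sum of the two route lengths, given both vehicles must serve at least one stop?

Check every non-empty split of the stops between the two vehicles; for each half take its own optimal tour:
  {W} + {P, Y, H}: 54 + 78 = 132
  {P} + {W, Y, H}: 50 + 78 = 128
  {W, P} + {Y, H}: 57 + 78 = 135
  {Y} + {W, P, H}: 46 + 74 = 120
  {W, Y} + {P, H}: 61 + 74 = 135
  {P, Y} + {W, H}: 54 + 71 = 125
  … (7 splits in total)
Best: vehicle 1 Base → Y → Base = 46; vehicle 2 Base → P → W → H → Base = 74; combined 120.

120 miles — the smallest possible combined total.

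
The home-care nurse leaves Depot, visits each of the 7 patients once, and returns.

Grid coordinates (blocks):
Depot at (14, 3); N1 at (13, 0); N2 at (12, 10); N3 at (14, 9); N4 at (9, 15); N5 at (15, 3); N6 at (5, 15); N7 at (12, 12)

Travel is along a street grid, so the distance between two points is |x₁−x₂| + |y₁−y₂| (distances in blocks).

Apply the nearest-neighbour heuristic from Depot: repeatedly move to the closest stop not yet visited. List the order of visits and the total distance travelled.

52 blocks along Depot → N5 → N1 → N3 → N2 → N7 → N4 → N6 → Depot.

At Depot the remaining stops are N5 1, N1 4, N3 6, N2 9, N7 11, N4 17, N6 21; go to N5.
At N5 the remaining stops are N1 5, N3 7, N2 10, N7 12, N4 18, N6 22; go to N1.
At N1 the remaining stops are N3 10, N2 11, N7 13, N4 19, N6 23; go to N3.
At N3 the remaining stops are N2 3, N7 5, N4 11, N6 15; go to N2.
At N2 the remaining stops are N7 2, N4 8, N6 12; go to N7.
At N7 the remaining stops are N4 6, N6 10; go to N4.
At N4 the remaining stops are N6 4; go to N6.
Return N6→Depot: 21.
Total = 1 + 5 + 10 + 3 + 2 + 6 + 4 + 21 = 52.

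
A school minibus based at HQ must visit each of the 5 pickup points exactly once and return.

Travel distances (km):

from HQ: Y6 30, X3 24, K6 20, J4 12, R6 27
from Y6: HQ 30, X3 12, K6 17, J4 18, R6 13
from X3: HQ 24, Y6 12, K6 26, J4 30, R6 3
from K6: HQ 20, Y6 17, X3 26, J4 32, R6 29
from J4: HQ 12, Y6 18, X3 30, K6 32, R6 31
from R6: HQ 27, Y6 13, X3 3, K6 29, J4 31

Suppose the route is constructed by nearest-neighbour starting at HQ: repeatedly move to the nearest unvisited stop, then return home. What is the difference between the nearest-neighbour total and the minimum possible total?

2 km longer than the optimal tour.

HQ: J4=12, K6=20, X3=24, R6=27, Y6=30 ⇒ J4
J4: Y6=18, X3=30, R6=31, K6=32 ⇒ Y6
Y6: X3=12, R6=13, K6=17 ⇒ X3
X3: R6=3, K6=26 ⇒ R6
R6: K6=29 ⇒ K6
NN route HQ → J4 → Y6 → X3 → R6 → K6 → HQ costs 94.
Optimal: HQ → K6 → X3 → R6 → Y6 → J4 → HQ costs 92 (by enumerating all 60 distinct tours).
Excess = 94 − 92 = 2.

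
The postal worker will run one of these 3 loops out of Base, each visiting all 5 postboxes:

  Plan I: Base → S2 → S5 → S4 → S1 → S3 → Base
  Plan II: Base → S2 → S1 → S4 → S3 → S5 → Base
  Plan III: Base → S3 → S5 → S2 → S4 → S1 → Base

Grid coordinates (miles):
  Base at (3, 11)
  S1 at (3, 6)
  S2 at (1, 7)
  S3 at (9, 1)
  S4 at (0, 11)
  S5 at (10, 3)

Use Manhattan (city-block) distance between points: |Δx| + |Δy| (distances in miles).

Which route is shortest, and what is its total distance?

Plan I: 6 + 13 + 18 + 8 + 11 + 16 = 72
Plan II: 6 + 3 + 8 + 19 + 3 + 15 = 54
Plan III: 16 + 3 + 13 + 5 + 8 + 5 = 50

50 miles — Plan III is the shortest.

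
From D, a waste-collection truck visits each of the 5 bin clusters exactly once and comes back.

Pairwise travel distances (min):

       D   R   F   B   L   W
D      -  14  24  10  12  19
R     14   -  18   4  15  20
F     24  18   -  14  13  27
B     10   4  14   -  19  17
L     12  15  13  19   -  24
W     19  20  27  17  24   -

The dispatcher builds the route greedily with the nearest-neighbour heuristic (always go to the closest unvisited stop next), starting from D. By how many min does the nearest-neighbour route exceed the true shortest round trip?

The nearest-neighbour route is 6 min longer than optimal.

D: B=10, L=12, R=14, W=19, F=24 ⇒ B
B: R=4, F=14, W=17, L=19 ⇒ R
R: L=15, F=18, W=20 ⇒ L
L: F=13, W=24 ⇒ F
F: W=27 ⇒ W
NN route D → B → R → L → F → W → D costs 88.
Optimal: D → L → F → B → R → W → D costs 82 (by enumerating all 60 distinct tours).
Excess = 88 − 82 = 6.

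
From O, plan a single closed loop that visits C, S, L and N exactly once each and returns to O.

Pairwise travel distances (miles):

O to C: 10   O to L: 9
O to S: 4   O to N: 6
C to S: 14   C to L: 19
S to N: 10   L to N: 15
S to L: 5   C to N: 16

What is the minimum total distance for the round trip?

Shortest round trip = 50 miles.

There are 12 distinct closed tours to check (reversals are equivalent).
O - C - S - L - N - O: 10+14+5+15+6 = 50
O - C - S - N - L - O: 10+14+10+15+9 = 58
O - C - L - S - N - O: 10+19+5+10+6 = 50
O - C - L - N - S - O: 10+19+15+10+4 = 58
O - C - N - S - L - O: 10+16+10+5+9 = 50
O - C - N - L - S - O: 10+16+15+5+4 = 50
O - S - C - L - N - O: 4+14+19+15+6 = 58
O - S - C - N - L - O: 4+14+16+15+9 = 58
O - S - L - C - N - O: 4+5+19+16+6 = 50
O - S - N - C - L - O: 4+10+16+19+9 = 58
O - L - C - S - N - O: 9+19+14+10+6 = 58
O - L - S - C - N - O: 9+5+14+16+6 = 50
The minimum is 50.
One optimal route: O → C → S → L → N → O (or its reverse).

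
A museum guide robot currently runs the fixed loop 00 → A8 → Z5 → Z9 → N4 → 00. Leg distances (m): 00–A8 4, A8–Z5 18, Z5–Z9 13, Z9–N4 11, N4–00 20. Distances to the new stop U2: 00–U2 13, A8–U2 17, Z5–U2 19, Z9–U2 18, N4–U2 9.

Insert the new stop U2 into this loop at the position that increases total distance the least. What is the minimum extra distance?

Minimum extra distance: 2 m, inserting U2 between N4 and 00.

Insertion cost between consecutive stops i–j is d(i,U2) + d(U2,j) − d(i,j):
  between 00 and A8: 13 + 17 − 4 = 26
  between A8 and Z5: 17 + 19 − 18 = 18
  between Z5 and Z9: 19 + 18 − 13 = 24
  between Z9 and N4: 18 + 9 − 11 = 16
  between N4 and 00: 9 + 13 − 20 = 2
Cheapest insertion is between N4 and 00, adding 2.
New total = 66 + 2 = 68.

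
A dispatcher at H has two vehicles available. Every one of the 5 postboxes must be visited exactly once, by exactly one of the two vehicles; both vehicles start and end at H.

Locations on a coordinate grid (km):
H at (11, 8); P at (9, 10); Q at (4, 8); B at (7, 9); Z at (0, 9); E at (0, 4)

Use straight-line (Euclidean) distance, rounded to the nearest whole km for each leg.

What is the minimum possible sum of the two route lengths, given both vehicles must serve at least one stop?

34 km — the smallest possible combined total.

Try each way of splitting the stops between the two vehicles (each non-empty) and, for each split, find the best tour for each vehicle:
  {P} + {Q, B, Z, E}: 6 + 28 = 34
  {Q} + {P, B, Z, E}: 14 + 29 = 43
  {P, Q} + {B, Z, E}: 15 + 28 = 43
  {B} + {P, Q, Z, E}: 8 + 29 = 37
  {P, B} + {Q, Z, E}: 9 + 28 = 37
  {Q, B} + {P, Z, E}: 14 + 29 = 43
  … (15 splits in total)
Best: vehicle 1 H → P → H = 6; vehicle 2 H → B → Q → Z → E → H = 28; combined 34.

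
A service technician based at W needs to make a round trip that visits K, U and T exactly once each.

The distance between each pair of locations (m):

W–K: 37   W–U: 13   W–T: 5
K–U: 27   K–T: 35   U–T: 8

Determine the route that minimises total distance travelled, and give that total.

Minimum total distance: 77 m.

With 3 stops there are 3!/2 = 3 distinct round trips (a route and its reverse cost the same).
W → K → U → T → W: 37+27+8+5 = 77
W → K → T → U → W: 37+35+8+13 = 93
W → U → K → T → W: 13+27+35+5 = 80
The minimum is 77.
One optimal route: W → K → U → T → W (or its reverse).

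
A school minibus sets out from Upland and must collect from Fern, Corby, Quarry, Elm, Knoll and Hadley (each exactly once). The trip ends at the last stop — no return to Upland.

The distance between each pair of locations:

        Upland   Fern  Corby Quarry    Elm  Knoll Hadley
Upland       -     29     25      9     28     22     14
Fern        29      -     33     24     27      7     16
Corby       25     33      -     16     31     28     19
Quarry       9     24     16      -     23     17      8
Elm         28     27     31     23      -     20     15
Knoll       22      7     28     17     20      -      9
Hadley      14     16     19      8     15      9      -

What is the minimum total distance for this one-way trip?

Shortest open route: 86.

There are 6! = 720 possible orderings.
Upland - Fern - Corby - Quarry - Elm - Knoll - Hadley: 29+33+16+23+20+9 = 130
Upland - Fern - Corby - Quarry - Elm - Hadley - Knoll: 29+33+16+23+15+9 = 125
Upland - Fern - Corby - Quarry - Knoll - Elm - Hadley: 29+33+16+17+20+15 = 130
Upland - Fern - Corby - Quarry - Knoll - Hadley - Elm: 29+33+16+17+9+15 = 119
Upland - Fern - Corby - Quarry - Hadley - Elm - Knoll: 29+33+16+8+15+20 = 121
Upland - Fern - Corby - Quarry - Hadley - Knoll - Elm: 29+33+16+8+9+20 = 115
Upland - Fern - Corby - Elm - Quarry - Knoll - Hadley: 29+33+31+23+17+9 = 142
Upland - Fern - Corby - Elm - Quarry - Hadley - Knoll: 29+33+31+23+8+9 = 133
… (712 more)
Upland - Quarry - Corby - Hadley - Elm - Knoll - Fern: 9+16+19+15+20+7 = 86  ← best
The minimum is 86.
One shortest path: Upland → Quarry → Corby → Hadley → Elm → Knoll → Fern.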